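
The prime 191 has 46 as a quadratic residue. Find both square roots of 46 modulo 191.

Since 191 ≡ 3 (mod 4), a square root of 46 is 46^((191+1)/4) = 46^48 mod 191.
Repeated squaring: 46^2≡15, 46^4≡34, 46^8≡10, 46^16≡100, 46^32≡68 (mod 191).
46^48 = 46^(32+16) ≡ 115 (mod 191).
Check: 115² = 13225 ≡ 46 (mod 191). The two roots are 76 and 115.

76, 115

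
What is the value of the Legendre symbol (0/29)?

0

Top reduces to 0: gcd > 1, so the symbol is 0.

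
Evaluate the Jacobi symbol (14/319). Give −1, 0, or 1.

Pull out 2: since 319 ≡ 7 (mod 8), (2/319) = +1.
Reciprocity: 7 ≡ 3 and 319 ≡ 3 (mod 4), so (7/319) = −(319/7).
Reduce top mod 7: now compute (4/7).
Pull out 2^2: since 7 ≡ 7 (mod 8), (2/7) = +1, so (2/7)^2 = +1.
Reached (1/7) = 1. Collecting the sign flips along the way, the symbol is -1.

-1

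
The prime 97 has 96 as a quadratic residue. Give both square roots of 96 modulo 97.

97 ≡ 1 (mod 4), so we find a root by search.
Trying successive values, 22² = 484 ≡ 96 (mod 97). The other root is 97 − 22 = 75.

22, 75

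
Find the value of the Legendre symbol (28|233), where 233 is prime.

1

Euler's criterion: (28/233) ≡ 28^116 (mod 233).
28^2 ≡ 85 (mod 233)
28^4 ≡ 2 (mod 233)
28^8 ≡ 4 (mod 233)
28^16 ≡ 16 (mod 233)
28^32 ≡ 23 (mod 233)
28^64 ≡ 63 (mod 233)
28^116 = 28^(64+32+16+4) ≡ 1 (mod 233).
Result is 1, so (28/233) = 1.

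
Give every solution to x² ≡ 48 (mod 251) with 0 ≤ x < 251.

53, 198

Since 251 ≡ 3 (mod 4), a square root of 48 is 48^((251+1)/4) = 48^63 mod 251.
Repeated squaring: 48^2≡45, 48^4≡17, 48^8≡38, 48^16≡189, 48^32≡79 (mod 251).
48^63 = 48^(32+16+8+4+2+1) ≡ 198 (mod 251).
Check: 198² = 39204 ≡ 48 (mod 251). The two roots are 53 and 198.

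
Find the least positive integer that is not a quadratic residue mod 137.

(2/137) = +1, so 2 is a residue.
(3/137) = −1, so 3 is the smallest positive non-residue mod 137.

3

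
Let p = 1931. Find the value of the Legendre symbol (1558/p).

Pull out 2: since 1931 ≡ 3 (mod 8), (2/1931) = -1.
Reciprocity: 779 ≡ 3 and 1931 ≡ 3 (mod 4), so (779/1931) = −(1931/779).
Reduce top mod 779: now compute (373/779).
Reciprocity: 373 ≡ 1 and 779 ≡ 3 (mod 4), so (373/779) = +(779/373).
Reduce top mod 373: now compute (33/373).
Reciprocity: 33 ≡ 1 and 373 ≡ 1 (mod 4), so (33/373) = +(373/33).
Reduce top mod 33: now compute (10/33).
Pull out 2: since 33 ≡ 1 (mod 8), (2/33) = +1.
Reciprocity: 5 ≡ 1 and 33 ≡ 1 (mod 4), so (5/33) = +(33/5).
Reduce top mod 5: now compute (3/5).
Reciprocity: 3 ≡ 3 and 5 ≡ 1 (mod 4), so (3/5) = +(5/3).
Reduce top mod 3: now compute (2/3).
Pull out 2: since 3 ≡ 3 (mod 8), (2/3) = -1.
Reached (1/3) = 1. Collecting the sign flips along the way, the symbol is -1.

-1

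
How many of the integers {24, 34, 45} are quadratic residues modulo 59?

(24/59) = -1 → non-residue.
(34/59) = -1 → non-residue.
(45/59) = +1 → QR.
Total quadratic residues among the 3: 1.

1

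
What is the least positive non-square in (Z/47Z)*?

5

(2/47) = +1, so 2 is a residue.
(3/47) = +1, so 3 is a residue.
(4/47) = +1, so 4 is a residue.
(5/47) = −1, so 5 is the smallest positive non-residue mod 47.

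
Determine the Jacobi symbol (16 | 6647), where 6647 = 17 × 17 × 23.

1

Pull out 2^4: since 6647 ≡ 7 (mod 8), (2/6647) = +1, so (2/6647)^4 = +1.
Reached (1/6647) = 1. Collecting the sign flips along the way, the symbol is +1.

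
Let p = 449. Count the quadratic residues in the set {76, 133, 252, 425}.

1

(76/449) = -1 → non-residue.
(133/449) = -1 → non-residue.
(252/449) = +1 → QR.
(425/449) = -1 → non-residue.
Total quadratic residues among the 4: 1.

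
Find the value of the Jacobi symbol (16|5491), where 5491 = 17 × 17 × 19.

1

Pull out 2^4: since 5491 ≡ 3 (mod 8), (2/5491) = -1, so (2/5491)^4 = +1.
Reached (1/5491) = 1. Collecting the sign flips along the way, the symbol is +1.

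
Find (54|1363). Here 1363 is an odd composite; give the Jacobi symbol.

1

Pull out 2: since 1363 ≡ 3 (mod 8), (2/1363) = -1.
Reciprocity: 27 ≡ 3 and 1363 ≡ 3 (mod 4), so (27/1363) = −(1363/27).
Reduce top mod 27: now compute (13/27).
Reciprocity: 13 ≡ 1 and 27 ≡ 3 (mod 4), so (13/27) = +(27/13).
Reduce top mod 13: now compute (1/13).
Reached (1/13) = 1. Collecting the sign flips along the way, the symbol is +1.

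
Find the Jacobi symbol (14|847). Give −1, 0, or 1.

0

Pull out 2: since 847 ≡ 7 (mod 8), (2/847) = +1.
Reciprocity: 7 ≡ 3 and 847 ≡ 3 (mod 4), so (7/847) = −(847/7).
Reduce top mod 7: now compute (0/7).
Top reduces to 0: gcd > 1, so the symbol is 0.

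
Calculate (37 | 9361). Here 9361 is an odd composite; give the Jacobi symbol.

0

Reciprocity: 37 ≡ 1 and 9361 ≡ 1 (mod 4), so (37/9361) = +(9361/37).
Reduce top mod 37: now compute (0/37).
Top reduces to 0: gcd > 1, so the symbol is 0.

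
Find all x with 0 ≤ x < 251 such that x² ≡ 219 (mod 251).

113, 138

Since 251 ≡ 3 (mod 4), a square root of 219 is 219^((251+1)/4) = 219^63 mod 251.
Repeated squaring: 219^2≡20, 219^4≡149, 219^8≡113, 219^16≡219, 219^32≡20 (mod 251).
219^63 = 219^(32+16+8+4+2+1) ≡ 113 (mod 251).
Check: 113² = 12769 ≡ 219 (mod 251). The two roots are 113 and 138.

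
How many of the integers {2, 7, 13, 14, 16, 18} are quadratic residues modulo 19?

2

(2/19) = -1 → non-residue.
(7/19) = +1 → QR.
(13/19) = -1 → non-residue.
(14/19) = -1 → non-residue.
(16/19) = +1 → QR.
(18/19) = -1 → non-residue.
Total quadratic residues among the 6: 2.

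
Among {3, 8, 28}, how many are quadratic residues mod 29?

1

(3/29) = -1 → non-residue.
(8/29) = -1 → non-residue.
(28/29) = +1 → QR.
Total quadratic residues among the 3: 1.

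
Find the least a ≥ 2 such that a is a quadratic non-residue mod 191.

(2/191) = +1, so 2 is a residue.
(3/191) = +1, so 3 is a residue.
(4/191) = +1, so 4 is a residue.
(5/191) = +1, so 5 is a residue.
(6/191) = +1, so 6 is a residue.
(7/191) = −1, so 7 is the smallest positive non-residue mod 191.

7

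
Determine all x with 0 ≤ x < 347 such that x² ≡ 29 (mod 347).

Since 347 ≡ 3 (mod 4), a square root of 29 is 29^((347+1)/4) = 29^87 mod 347.
Repeated squaring: 29^2≡147, 29^4≡95, 29^8≡3, 29^16≡9, 29^32≡81, 29^64≡315 (mod 347).
29^87 = 29^(64+16+4+2+1) ≡ 42 (mod 347).
Check: 42² = 1764 ≡ 29 (mod 347). The two roots are 42 and 305.

42, 305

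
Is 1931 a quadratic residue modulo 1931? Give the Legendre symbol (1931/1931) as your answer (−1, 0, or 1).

First reduce: 1931 ≡ 0 (mod 1931).
Top reduces to 0: gcd > 1, so the symbol is 0.

0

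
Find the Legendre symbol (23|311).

-1

Reciprocity: 23 ≡ 3 and 311 ≡ 3 (mod 4), so (23/311) = −(311/23).
Reduce top mod 23: now compute (12/23).
Pull out 2^2: since 23 ≡ 7 (mod 8), (2/23) = +1, so (2/23)^2 = +1.
Reciprocity: 3 ≡ 3 and 23 ≡ 3 (mod 4), so (3/23) = −(23/3).
Reduce top mod 3: now compute (2/3).
Pull out 2: since 3 ≡ 3 (mod 8), (2/3) = -1.
Reached (1/3) = 1. Collecting the sign flips along the way, the symbol is -1.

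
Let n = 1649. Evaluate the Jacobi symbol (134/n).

-1

Pull out 2: since 1649 ≡ 1 (mod 8), (2/1649) = +1.
Reciprocity: 67 ≡ 3 and 1649 ≡ 1 (mod 4), so (67/1649) = +(1649/67).
Reduce top mod 67: now compute (41/67).
Reciprocity: 41 ≡ 1 and 67 ≡ 3 (mod 4), so (41/67) = +(67/41).
Reduce top mod 41: now compute (26/41).
Pull out 2: since 41 ≡ 1 (mod 8), (2/41) = +1.
Reciprocity: 13 ≡ 1 and 41 ≡ 1 (mod 4), so (13/41) = +(41/13).
Reduce top mod 13: now compute (2/13).
Pull out 2: since 13 ≡ 5 (mod 8), (2/13) = -1.
Reached (1/13) = 1. Collecting the sign flips along the way, the symbol is -1.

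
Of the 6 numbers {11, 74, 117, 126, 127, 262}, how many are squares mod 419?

1

(11/419) = -1 → non-residue.
(74/419) = -1 → non-residue.
(117/419) = +1 → QR.
(126/419) = -1 → non-residue.
(127/419) = -1 → non-residue.
(262/419) = -1 → non-residue.
Total quadratic residues among the 6: 1.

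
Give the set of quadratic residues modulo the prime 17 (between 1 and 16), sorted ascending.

1,2,4,8,9,13,15,16

Square k = 1,…,8 (k and 17−k give the same square):
1²=1, 2²=4, 3²=9, 4²=16, 5²≡8, 6²≡2, 7²≡15, 8²≡13 (mod 17).
So the quadratic residues mod 17 are {1, 2, 4, 8, 9, 13, 15, 16}.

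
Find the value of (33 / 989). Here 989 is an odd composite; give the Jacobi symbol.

1

Reciprocity: 33 ≡ 1 and 989 ≡ 1 (mod 4), so (33/989) = +(989/33).
Reduce top mod 33: now compute (32/33).
Pull out 2^5: since 33 ≡ 1 (mod 8), (2/33) = +1, so (2/33)^5 = +1.
Reached (1/33) = 1. Collecting the sign flips along the way, the symbol is +1.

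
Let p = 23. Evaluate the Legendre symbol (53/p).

-1

Euler's criterion: (53/23) ≡ 7^11 (mod 23).
7^2 ≡ 3 (mod 23)
7^4 ≡ 9 (mod 23)
7^8 ≡ 12 (mod 23)
7^11 = 7^(8+2+1) ≡ 22 (mod 23).
Result is 22 ≡ −1, so (53/23) = −1.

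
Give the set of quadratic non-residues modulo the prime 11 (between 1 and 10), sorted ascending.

2, 6, 7, 8, 10

Square k = 1,…,5 (k and 11−k give the same square):
1²=1, 2²=4, 3²=9, 4²≡5, 5²≡3 (mod 11).
The residues are {1, 3, 4, 5, 9}; the non-residues are the remaining 5 nonzero classes.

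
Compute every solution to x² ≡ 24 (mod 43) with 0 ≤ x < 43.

Since 43 ≡ 3 (mod 4), a square root of 24 is 24^((43+1)/4) = 24^11 mod 43.
Repeated squaring: 24^2≡17, 24^4≡31, 24^8≡15 (mod 43).
24^11 = 24^(8+2+1) ≡ 14 (mod 43).
Check: 14² = 196 ≡ 24 (mod 43). The two roots are 14 and 29.

14, 29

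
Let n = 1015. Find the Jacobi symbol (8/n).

Pull out 2^3: since 1015 ≡ 7 (mod 8), (2/1015) = +1, so (2/1015)^3 = +1.
Reached (1/1015) = 1. Collecting the sign flips along the way, the symbol is +1.

1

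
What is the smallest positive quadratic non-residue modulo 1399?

3

(2/1399) = +1, so 2 is a residue.
(3/1399) = −1, so 3 is the smallest positive non-residue mod 1399.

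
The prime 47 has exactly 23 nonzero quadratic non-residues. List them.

Square k = 1,…,23 (k and 47−k give the same square):
1²=1, 2²=4, 3²=9, 4²=16, 5²=25, 6²=36, 7²≡2, 8²≡17, 9²≡34, 10²≡6, 11²≡27, 12²≡3, 13²≡28, 14²≡8, 15²≡37, 16²≡21, 17²≡7, 18²≡42, 19²≡32, 20²≡24, 21²≡18, 22²≡14, 23²≡12 (mod 47).
The residues are {1, 2, 3, 4, 6, 7, 8, 9, 12, 14, 16, 17, 18, 21, 24, 25, 27, 28, 32, 34, 36, 37, 42}; the non-residues are the remaining 23 nonzero classes.

5,10,11,13,15,19,20,22,23,26,29,30,31,33,35,38,39,40,41,43,44,45,46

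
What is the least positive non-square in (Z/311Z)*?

11

(2/311) = +1, so 2 is a residue.
(3/311) = +1, so 3 is a residue.
(4/311) = +1, so 4 is a residue.
(5/311) = +1, so 5 is a residue.
(6/311) = +1, so 6 is a residue.
(7/311) = +1, so 7 is a residue.
(8/311) = +1, so 8 is a residue.
(9/311) = +1, so 9 is a residue.
(10/311) = +1, so 10 is a residue.
(11/311) = −1, so 11 is the smallest positive non-residue mod 311.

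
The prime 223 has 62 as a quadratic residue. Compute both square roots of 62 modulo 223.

109, 114

Since 223 ≡ 3 (mod 4), a square root of 62 is 62^((223+1)/4) = 62^56 mod 223.
Repeated squaring: 62^2≡53, 62^4≡133, 62^8≡72, 62^16≡55, 62^32≡126 (mod 223).
62^56 = 62^(32+16+8) ≡ 109 (mod 223).
Check: 109² = 11881 ≡ 62 (mod 223). The two roots are 109 and 114.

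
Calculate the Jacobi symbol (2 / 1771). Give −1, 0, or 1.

Pull out 2: since 1771 ≡ 3 (mod 8), (2/1771) = -1.
Reached (1/1771) = 1. Collecting the sign flips along the way, the symbol is -1.

-1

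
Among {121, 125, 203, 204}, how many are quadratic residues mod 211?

4

(121/211) = +1 → QR.
(125/211) = +1 → QR.
(203/211) = +1 → QR.
(204/211) = +1 → QR.
Total quadratic residues among the 4: 4.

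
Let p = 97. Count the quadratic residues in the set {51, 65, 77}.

1

(51/97) = -1 → non-residue.
(65/97) = +1 → QR.
(77/97) = -1 → non-residue.
Total quadratic residues among the 3: 1.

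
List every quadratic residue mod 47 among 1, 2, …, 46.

Square k = 1,…,23 (k and 47−k give the same square):
1²=1, 2²=4, 3²=9, 4²=16, 5²=25, 6²=36, 7²≡2, 8²≡17, 9²≡34, 10²≡6, 11²≡27, 12²≡3, 13²≡28, 14²≡8, 15²≡37, 16²≡21, 17²≡7, 18²≡42, 19²≡32, 20²≡24, 21²≡18, 22²≡14, 23²≡12 (mod 47).
So the quadratic residues mod 47 are {1, 2, 3, 4, 6, 7, 8, 9, 12, 14, 16, 17, 18, 21, 24, 25, 27, 28, 32, 34, 36, 37, 42}.

1 2 3 4 6 7 8 9 12 14 16 17 18 21 24 25 27 28 32 34 36 37 42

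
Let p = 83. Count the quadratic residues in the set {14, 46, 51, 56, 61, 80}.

(14/83) = -1 → non-residue.
(46/83) = -1 → non-residue.
(51/83) = +1 → QR.
(56/83) = -1 → non-residue.
(61/83) = +1 → QR.
(80/83) = -1 → non-residue.
Total quadratic residues among the 6: 2.

2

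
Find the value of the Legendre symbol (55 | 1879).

-1

Reciprocity: 55 ≡ 3 and 1879 ≡ 3 (mod 4), so (55/1879) = −(1879/55).
Reduce top mod 55: now compute (9/55).
Reciprocity: 9 ≡ 1 and 55 ≡ 3 (mod 4), so (9/55) = +(55/9).
Reduce top mod 9: now compute (1/9).
Reached (1/9) = 1. Collecting the sign flips along the way, the symbol is -1.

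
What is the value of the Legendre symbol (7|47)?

Reciprocity: 7 ≡ 3 and 47 ≡ 3 (mod 4), so (7/47) = −(47/7).
Reduce top mod 7: now compute (5/7).
Reciprocity: 5 ≡ 1 and 7 ≡ 3 (mod 4), so (5/7) = +(7/5).
Reduce top mod 5: now compute (2/5).
Pull out 2: since 5 ≡ 5 (mod 8), (2/5) = -1.
Reached (1/5) = 1. Collecting the sign flips along the way, the symbol is +1.

1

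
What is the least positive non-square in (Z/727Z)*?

3

(2/727) = +1, so 2 is a residue.
(3/727) = −1, so 3 is the smallest positive non-residue mod 727.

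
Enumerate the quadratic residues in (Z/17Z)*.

Square k = 1,…,8 (k and 17−k give the same square):
1²=1, 2²=4, 3²=9, 4²=16, 5²≡8, 6²≡2, 7²≡15, 8²≡13 (mod 17).
So the quadratic residues mod 17 are {1, 2, 4, 8, 9, 13, 15, 16}.

1 2 4 8 9 13 15 16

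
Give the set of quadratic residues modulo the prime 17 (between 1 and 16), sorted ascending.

1,2,4,8,9,13,15,16

Square k = 1,…,8 (k and 17−k give the same square):
1²=1, 2²=4, 3²=9, 4²=16, 5²≡8, 6²≡2, 7²≡15, 8²≡13 (mod 17).
So the quadratic residues mod 17 are {1, 2, 4, 8, 9, 13, 15, 16}.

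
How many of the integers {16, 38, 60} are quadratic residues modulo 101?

(16/101) = +1 → QR.
(38/101) = -1 → non-residue.
(60/101) = -1 → non-residue.
Total quadratic residues among the 3: 1.

1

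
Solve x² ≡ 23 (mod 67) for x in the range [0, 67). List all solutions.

31, 36

Since 67 ≡ 3 (mod 4), a square root of 23 is 23^((67+1)/4) = 23^17 mod 67.
Repeated squaring: 23^2≡60, 23^4≡49, 23^8≡56, 23^16≡54 (mod 67).
23^17 = 23^(16+1) ≡ 36 (mod 67).
Check: 36² = 1296 ≡ 23 (mod 67). The two roots are 31 and 36.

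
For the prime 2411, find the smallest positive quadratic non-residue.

(2/2411) = −1, so 2 is the smallest positive non-residue mod 2411.

2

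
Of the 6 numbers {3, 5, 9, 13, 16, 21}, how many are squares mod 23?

(3/23) = +1 → QR.
(5/23) = -1 → non-residue.
(9/23) = +1 → QR.
(13/23) = +1 → QR.
(16/23) = +1 → QR.
(21/23) = -1 → non-residue.
Total quadratic residues among the 6: 4.

4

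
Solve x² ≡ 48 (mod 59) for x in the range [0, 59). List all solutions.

Since 59 ≡ 3 (mod 4), a square root of 48 is 48^((59+1)/4) = 48^15 mod 59.
Repeated squaring: 48^2≡3, 48^4≡9, 48^8≡22 (mod 59).
48^15 = 48^(8+4+2+1) ≡ 15 (mod 59).
Check: 15² = 225 ≡ 48 (mod 59). The two roots are 15 and 44.

15, 44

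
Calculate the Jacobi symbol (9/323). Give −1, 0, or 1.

Reciprocity: 9 ≡ 1 and 323 ≡ 3 (mod 4), so (9/323) = +(323/9).
Reduce top mod 9: now compute (8/9).
Pull out 2^3: since 9 ≡ 1 (mod 8), (2/9) = +1, so (2/9)^3 = +1.
Reached (1/9) = 1. Collecting the sign flips along the way, the symbol is +1.

1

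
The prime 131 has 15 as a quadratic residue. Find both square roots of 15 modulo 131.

43, 88

Since 131 ≡ 3 (mod 4), a square root of 15 is 15^((131+1)/4) = 15^33 mod 131.
Repeated squaring: 15^2≡94, 15^4≡59, 15^8≡75, 15^16≡123, 15^32≡64 (mod 131).
15^33 = 15^(32+1) ≡ 43 (mod 131).
Check: 43² = 1849 ≡ 15 (mod 131). The two roots are 43 and 88.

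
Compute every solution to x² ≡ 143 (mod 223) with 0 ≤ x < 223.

84, 139

Since 223 ≡ 3 (mod 4), a square root of 143 is 143^((223+1)/4) = 143^56 mod 223.
Repeated squaring: 143^2≡156, 143^4≡29, 143^8≡172, 143^16≡148, 143^32≡50 (mod 223).
143^56 = 143^(32+16+8) ≡ 139 (mod 223).
Check: 139² = 19321 ≡ 143 (mod 223). The two roots are 84 and 139.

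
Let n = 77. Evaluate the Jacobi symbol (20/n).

Pull out 2^2: since 77 ≡ 5 (mod 8), (2/77) = -1, so (2/77)^2 = +1.
Reciprocity: 5 ≡ 1 and 77 ≡ 1 (mod 4), so (5/77) = +(77/5).
Reduce top mod 5: now compute (2/5).
Pull out 2: since 5 ≡ 5 (mod 8), (2/5) = -1.
Reached (1/5) = 1. Collecting the sign flips along the way, the symbol is -1.

-1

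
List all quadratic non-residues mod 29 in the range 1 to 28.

2, 3, 8, 10, 11, 12, 14, 15, 17, 18, 19, 21, 26, 27

Square k = 1,…,14 (k and 29−k give the same square):
1²=1, 2²=4, 3²=9, 4²=16, 5²=25, 6²≡7, 7²≡20, 8²≡6, 9²≡23, 10²≡13, 11²≡5, 12²≡28, 13²≡24, 14²≡22 (mod 29).
The residues are {1, 4, 5, 6, 7, 9, 13, 16, 20, 22, 23, 24, 25, 28}; the non-residues are the remaining 14 nonzero classes.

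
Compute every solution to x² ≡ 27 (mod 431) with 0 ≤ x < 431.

Since 431 ≡ 3 (mod 4), a square root of 27 is 27^((431+1)/4) = 27^108 mod 431.
Repeated squaring: 27^2≡298, 27^4≡18, 27^8≡324, 27^16≡243, 27^32≡2, 27^64≡4 (mod 431).
27^108 = 27^(64+32+8+4) ≡ 108 (mod 431).
Check: 108² = 11664 ≡ 27 (mod 431). The two roots are 108 and 323.

108, 323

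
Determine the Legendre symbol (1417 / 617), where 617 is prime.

First reduce: 1417 ≡ 183 (mod 617).
Reciprocity: 183 ≡ 3 and 617 ≡ 1 (mod 4), so (183/617) = +(617/183).
Reduce top mod 183: now compute (68/183).
Pull out 2^2: since 183 ≡ 7 (mod 8), (2/183) = +1, so (2/183)^2 = +1.
Reciprocity: 17 ≡ 1 and 183 ≡ 3 (mod 4), so (17/183) = +(183/17).
Reduce top mod 17: now compute (13/17).
Reciprocity: 13 ≡ 1 and 17 ≡ 1 (mod 4), so (13/17) = +(17/13).
Reduce top mod 13: now compute (4/13).
Pull out 2^2: since 13 ≡ 5 (mod 8), (2/13) = -1, so (2/13)^2 = +1.
Reached (1/13) = 1. Collecting the sign flips along the way, the symbol is +1.

1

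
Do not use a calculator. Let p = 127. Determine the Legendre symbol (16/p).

Pull out 2^4: since 127 ≡ 7 (mod 8), (2/127) = +1, so (2/127)^4 = +1.
Reached (1/127) = 1. Collecting the sign flips along the way, the symbol is +1.

1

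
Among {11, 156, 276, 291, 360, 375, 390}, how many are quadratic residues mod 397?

(11/397) = +1 → QR.
(156/397) = -1 → non-residue.
(276/397) = +1 → QR.
(291/397) = +1 → QR.
(360/397) = +1 → QR.
(375/397) = -1 → non-residue.
(390/397) = -1 → non-residue.
Total quadratic residues among the 7: 4.

4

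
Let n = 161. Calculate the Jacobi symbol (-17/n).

First reduce: -17 ≡ 144 (mod 161).
Pull out 2^4: since 161 ≡ 1 (mod 8), (2/161) = +1, so (2/161)^4 = +1.
Reciprocity: 9 ≡ 1 and 161 ≡ 1 (mod 4), so (9/161) = +(161/9).
Reduce top mod 9: now compute (8/9).
Pull out 2^3: since 9 ≡ 1 (mod 8), (2/9) = +1, so (2/9)^3 = +1.
Reached (1/9) = 1. Collecting the sign flips along the way, the symbol is +1.

1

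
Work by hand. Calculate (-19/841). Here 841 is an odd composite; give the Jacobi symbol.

First reduce: -19 ≡ 822 (mod 841).
Pull out 2: since 841 ≡ 1 (mod 8), (2/841) = +1.
Reciprocity: 411 ≡ 3 and 841 ≡ 1 (mod 4), so (411/841) = +(841/411).
Reduce top mod 411: now compute (19/411).
Reciprocity: 19 ≡ 3 and 411 ≡ 3 (mod 4), so (19/411) = −(411/19).
Reduce top mod 19: now compute (12/19).
Pull out 2^2: since 19 ≡ 3 (mod 8), (2/19) = -1, so (2/19)^2 = +1.
Reciprocity: 3 ≡ 3 and 19 ≡ 3 (mod 4), so (3/19) = −(19/3).
Reduce top mod 3: now compute (1/3).
Reached (1/3) = 1. Collecting the sign flips along the way, the symbol is +1.

1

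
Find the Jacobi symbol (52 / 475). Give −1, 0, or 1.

-1

Pull out 2^2: since 475 ≡ 3 (mod 8), (2/475) = -1, so (2/475)^2 = +1.
Reciprocity: 13 ≡ 1 and 475 ≡ 3 (mod 4), so (13/475) = +(475/13).
Reduce top mod 13: now compute (7/13).
Reciprocity: 7 ≡ 3 and 13 ≡ 1 (mod 4), so (7/13) = +(13/7).
Reduce top mod 7: now compute (6/7).
Pull out 2: since 7 ≡ 7 (mod 8), (2/7) = +1.
Reciprocity: 3 ≡ 3 and 7 ≡ 3 (mod 4), so (3/7) = −(7/3).
Reduce top mod 3: now compute (1/3).
Reached (1/3) = 1. Collecting the sign flips along the way, the symbol is -1.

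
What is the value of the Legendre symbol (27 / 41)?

-1

Euler's criterion: (27/41) ≡ 27^20 (mod 41).
27^2 ≡ 32 (mod 41)
27^4 ≡ 40 (mod 41)
27^8 ≡ 1 (mod 41)
27^16 ≡ 1 (mod 41)
27^20 = 27^(16+4) ≡ 40 (mod 41).
Result is 40 ≡ −1, so (27/41) = −1.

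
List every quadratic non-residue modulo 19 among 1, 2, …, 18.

2,3,8,10,12,13,14,15,18

Square k = 1,…,9 (k and 19−k give the same square):
1²=1, 2²=4, 3²=9, 4²=16, 5²≡6, 6²≡17, 7²≡11, 8²≡7, 9²≡5 (mod 19).
The residues are {1, 4, 5, 6, 7, 9, 11, 16, 17}; the non-residues are the remaining 9 nonzero classes.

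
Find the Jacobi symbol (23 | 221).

-1

Reciprocity: 23 ≡ 3 and 221 ≡ 1 (mod 4), so (23/221) = +(221/23).
Reduce top mod 23: now compute (14/23).
Pull out 2: since 23 ≡ 7 (mod 8), (2/23) = +1.
Reciprocity: 7 ≡ 3 and 23 ≡ 3 (mod 4), so (7/23) = −(23/7).
Reduce top mod 7: now compute (2/7).
Pull out 2: since 7 ≡ 7 (mod 8), (2/7) = +1.
Reached (1/7) = 1. Collecting the sign flips along the way, the symbol is -1.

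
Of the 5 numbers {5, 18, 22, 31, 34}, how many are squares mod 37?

(5/37) = -1 → non-residue.
(18/37) = -1 → non-residue.
(22/37) = -1 → non-residue.
(31/37) = -1 → non-residue.
(34/37) = +1 → QR.
Total quadratic residues among the 5: 1.

1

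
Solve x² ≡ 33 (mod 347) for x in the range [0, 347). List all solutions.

Since 347 ≡ 3 (mod 4), a square root of 33 is 33^((347+1)/4) = 33^87 mod 347.
Repeated squaring: 33^2≡48, 33^4≡222, 33^8≡10, 33^16≡100, 33^32≡284, 33^64≡152 (mod 347).
33^87 = 33^(64+16+4+2+1) ≡ 53 (mod 347).
Check: 53² = 2809 ≡ 33 (mod 347). The two roots are 53 and 294.

53, 294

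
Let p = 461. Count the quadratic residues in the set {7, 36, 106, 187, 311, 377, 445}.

4

(7/461) = -1 → non-residue.
(36/461) = +1 → QR.
(106/461) = -1 → non-residue.
(187/461) = -1 → non-residue.
(311/461) = +1 → QR.
(377/461) = +1 → QR.
(445/461) = +1 → QR.
Total quadratic residues among the 7: 4.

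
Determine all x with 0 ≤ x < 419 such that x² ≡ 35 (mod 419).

65, 354

Since 419 ≡ 3 (mod 4), a square root of 35 is 35^((419+1)/4) = 35^105 mod 419.
Repeated squaring: 35^2≡387, 35^4≡186, 35^8≡238, 35^16≡79, 35^32≡375, 35^64≡260 (mod 419).
35^105 = 35^(64+32+8+1) ≡ 65 (mod 419).
Check: 65² = 4225 ≡ 35 (mod 419). The two roots are 65 and 354.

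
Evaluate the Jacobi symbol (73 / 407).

-1

Reciprocity: 73 ≡ 1 and 407 ≡ 3 (mod 4), so (73/407) = +(407/73).
Reduce top mod 73: now compute (42/73).
Pull out 2: since 73 ≡ 1 (mod 8), (2/73) = +1.
Reciprocity: 21 ≡ 1 and 73 ≡ 1 (mod 4), so (21/73) = +(73/21).
Reduce top mod 21: now compute (10/21).
Pull out 2: since 21 ≡ 5 (mod 8), (2/21) = -1.
Reciprocity: 5 ≡ 1 and 21 ≡ 1 (mod 4), so (5/21) = +(21/5).
Reduce top mod 5: now compute (1/5).
Reached (1/5) = 1. Collecting the sign flips along the way, the symbol is -1.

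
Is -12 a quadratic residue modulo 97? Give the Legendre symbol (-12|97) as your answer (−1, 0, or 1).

1

First reduce: -12 ≡ 85 (mod 97).
Reciprocity: 85 ≡ 1 and 97 ≡ 1 (mod 4), so (85/97) = +(97/85).
Reduce top mod 85: now compute (12/85).
Pull out 2^2: since 85 ≡ 5 (mod 8), (2/85) = -1, so (2/85)^2 = +1.
Reciprocity: 3 ≡ 3 and 85 ≡ 1 (mod 4), so (3/85) = +(85/3).
Reduce top mod 3: now compute (1/3).
Reached (1/3) = 1. Collecting the sign flips along the way, the symbol is +1.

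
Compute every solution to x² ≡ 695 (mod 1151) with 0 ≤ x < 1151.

497, 654

Since 1151 ≡ 3 (mod 4), a square root of 695 is 695^((1151+1)/4) = 695^288 mod 1151.
Repeated squaring: 695^2≡756, 695^4≡640, 695^8≡995, 695^16≡165, 695^32≡752, 695^64≡363, 695^128≡555, 695^256≡708 (mod 1151).
695^288 = 695^(256+32) ≡ 654 (mod 1151).
Check: 654² = 427716 ≡ 695 (mod 1151). The two roots are 497 and 654.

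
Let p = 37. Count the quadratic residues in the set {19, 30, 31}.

1

(19/37) = -1 → non-residue.
(30/37) = +1 → QR.
(31/37) = -1 → non-residue.
Total quadratic residues among the 3: 1.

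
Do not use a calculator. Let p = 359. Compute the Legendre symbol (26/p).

-1

Pull out 2: since 359 ≡ 7 (mod 8), (2/359) = +1.
Reciprocity: 13 ≡ 1 and 359 ≡ 3 (mod 4), so (13/359) = +(359/13).
Reduce top mod 13: now compute (8/13).
Pull out 2^3: since 13 ≡ 5 (mod 8), (2/13) = -1, so (2/13)^3 = -1.
Reached (1/13) = 1. Collecting the sign flips along the way, the symbol is -1.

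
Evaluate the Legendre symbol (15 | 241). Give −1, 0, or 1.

1

Reciprocity: 15 ≡ 3 and 241 ≡ 1 (mod 4), so (15/241) = +(241/15).
Reduce top mod 15: now compute (1/15).
Reached (1/15) = 1. Collecting the sign flips along the way, the symbol is +1.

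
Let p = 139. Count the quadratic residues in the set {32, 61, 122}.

1

(32/139) = -1 → non-residue.
(61/139) = -1 → non-residue.
(122/139) = +1 → QR.
Total quadratic residues among the 3: 1.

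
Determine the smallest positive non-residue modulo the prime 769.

7

(2/769) = +1, so 2 is a residue.
(3/769) = +1, so 3 is a residue.
(4/769) = +1, so 4 is a residue.
(5/769) = +1, so 5 is a residue.
(6/769) = +1, so 6 is a residue.
(7/769) = −1, so 7 is the smallest positive non-residue mod 769.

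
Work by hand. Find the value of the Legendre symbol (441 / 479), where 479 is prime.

1

Reciprocity: 441 ≡ 1 and 479 ≡ 3 (mod 4), so (441/479) = +(479/441).
Reduce top mod 441: now compute (38/441).
Pull out 2: since 441 ≡ 1 (mod 8), (2/441) = +1.
Reciprocity: 19 ≡ 3 and 441 ≡ 1 (mod 4), so (19/441) = +(441/19).
Reduce top mod 19: now compute (4/19).
Pull out 2^2: since 19 ≡ 3 (mod 8), (2/19) = -1, so (2/19)^2 = +1.
Reached (1/19) = 1. Collecting the sign flips along the way, the symbol is +1.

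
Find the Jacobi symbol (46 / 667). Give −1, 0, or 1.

Pull out 2: since 667 ≡ 3 (mod 8), (2/667) = -1.
Reciprocity: 23 ≡ 3 and 667 ≡ 3 (mod 4), so (23/667) = −(667/23).
Reduce top mod 23: now compute (0/23).
Top reduces to 0: gcd > 1, so the symbol is 0.

0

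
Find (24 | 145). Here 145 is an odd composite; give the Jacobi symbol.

1

Pull out 2^3: since 145 ≡ 1 (mod 8), (2/145) = +1, so (2/145)^3 = +1.
Reciprocity: 3 ≡ 3 and 145 ≡ 1 (mod 4), so (3/145) = +(145/3).
Reduce top mod 3: now compute (1/3).
Reached (1/3) = 1. Collecting the sign flips along the way, the symbol is +1.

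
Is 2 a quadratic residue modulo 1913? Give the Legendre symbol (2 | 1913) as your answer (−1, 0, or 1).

1

Pull out 2: since 1913 ≡ 1 (mod 8), (2/1913) = +1.
Reached (1/1913) = 1. Collecting the sign flips along the way, the symbol is +1.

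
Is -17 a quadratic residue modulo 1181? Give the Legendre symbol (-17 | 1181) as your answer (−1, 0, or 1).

First reduce: -17 ≡ 1164 (mod 1181).
Pull out 2^2: since 1181 ≡ 5 (mod 8), (2/1181) = -1, so (2/1181)^2 = +1.
Reciprocity: 291 ≡ 3 and 1181 ≡ 1 (mod 4), so (291/1181) = +(1181/291).
Reduce top mod 291: now compute (17/291).
Reciprocity: 17 ≡ 1 and 291 ≡ 3 (mod 4), so (17/291) = +(291/17).
Reduce top mod 17: now compute (2/17).
Pull out 2: since 17 ≡ 1 (mod 8), (2/17) = +1.
Reached (1/17) = 1. Collecting the sign flips along the way, the symbol is +1.

1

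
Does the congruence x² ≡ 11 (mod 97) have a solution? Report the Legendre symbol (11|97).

Reciprocity: 11 ≡ 3 and 97 ≡ 1 (mod 4), so (11/97) = +(97/11).
Reduce top mod 11: now compute (9/11).
Reciprocity: 9 ≡ 1 and 11 ≡ 3 (mod 4), so (9/11) = +(11/9).
Reduce top mod 9: now compute (2/9).
Pull out 2: since 9 ≡ 1 (mod 8), (2/9) = +1.
Reached (1/9) = 1. Collecting the sign flips along the way, the symbol is +1.

1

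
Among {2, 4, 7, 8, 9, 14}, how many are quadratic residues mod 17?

(2/17) = +1 → QR.
(4/17) = +1 → QR.
(7/17) = -1 → non-residue.
(8/17) = +1 → QR.
(9/17) = +1 → QR.
(14/17) = -1 → non-residue.
Total quadratic residues among the 6: 4.

4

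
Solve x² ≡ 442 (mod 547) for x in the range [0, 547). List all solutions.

Since 547 ≡ 3 (mod 4), a square root of 442 is 442^((547+1)/4) = 442^137 mod 547.
Repeated squaring: 442^2≡85, 442^4≡114, 442^8≡415, 442^16≡467, 442^32≡383, 442^64≡93, 442^128≡444 (mod 547).
442^137 = 442^(128+8+1) ≡ 90 (mod 547).
Check: 90² = 8100 ≡ 442 (mod 547). The two roots are 90 and 457.

90, 457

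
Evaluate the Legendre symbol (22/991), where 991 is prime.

-1

Euler's criterion: (22/991) ≡ 22^495 (mod 991).
22^2 ≡ 484 (mod 991)
22^4 ≡ 380 (mod 991)
22^8 ≡ 705 (mod 991)
22^16 ≡ 534 (mod 991)
22^32 ≡ 739 (mod 991)
22^64 ≡ 80 (mod 991)
22^128 ≡ 454 (mod 991)
22^256 ≡ 979 (mod 991)
22^495 = 22^(256+128+64+32+8+4+2+1) ≡ 990 (mod 991).
Result is 990 ≡ −1, so (22/991) = −1.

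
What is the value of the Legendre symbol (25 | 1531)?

1

Reciprocity: 25 ≡ 1 and 1531 ≡ 3 (mod 4), so (25/1531) = +(1531/25).
Reduce top mod 25: now compute (6/25).
Pull out 2: since 25 ≡ 1 (mod 8), (2/25) = +1.
Reciprocity: 3 ≡ 3 and 25 ≡ 1 (mod 4), so (3/25) = +(25/3).
Reduce top mod 3: now compute (1/3).
Reached (1/3) = 1. Collecting the sign flips along the way, the symbol is +1.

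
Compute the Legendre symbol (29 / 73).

Euler's criterion: (29/73) ≡ 29^36 (mod 73).
29^2 ≡ 38 (mod 73)
29^4 ≡ 57 (mod 73)
29^8 ≡ 37 (mod 73)
29^16 ≡ 55 (mod 73)
29^32 ≡ 32 (mod 73)
29^36 = 29^(32+4) ≡ 72 (mod 73).
Result is 72 ≡ −1, so (29/73) = −1.

-1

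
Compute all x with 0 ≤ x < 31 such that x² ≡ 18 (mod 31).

Since 31 ≡ 3 (mod 4), a square root of 18 is 18^((31+1)/4) = 18^8 mod 31.
Repeated squaring: 18^2≡14, 18^4≡10, 18^8≡7 (mod 31).
18^8 = 18^(8) ≡ 7 (mod 31).
Check: 7² = 49 ≡ 18 (mod 31). The two roots are 7 and 24.

7, 24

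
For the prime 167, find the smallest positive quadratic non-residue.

(2/167) = +1, so 2 is a residue.
(3/167) = +1, so 3 is a residue.
(4/167) = +1, so 4 is a residue.
(5/167) = −1, so 5 is the smallest positive non-residue mod 167.

5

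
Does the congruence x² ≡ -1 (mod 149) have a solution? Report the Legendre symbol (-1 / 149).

First reduce: -1 ≡ 148 (mod 149).
Pull out 2^2: since 149 ≡ 5 (mod 8), (2/149) = -1, so (2/149)^2 = +1.
Reciprocity: 37 ≡ 1 and 149 ≡ 1 (mod 4), so (37/149) = +(149/37).
Reduce top mod 37: now compute (1/37).
Reached (1/37) = 1. Collecting the sign flips along the way, the symbol is +1.

1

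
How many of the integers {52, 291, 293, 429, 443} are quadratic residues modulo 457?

(52/457) = -1 → non-residue.
(291/457) = -1 → non-residue.
(293/457) = -1 → non-residue.
(429/457) = +1 → QR.
(443/457) = +1 → QR.
Total quadratic residues among the 5: 2.

2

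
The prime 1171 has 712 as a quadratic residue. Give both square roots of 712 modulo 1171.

65, 1106

Since 1171 ≡ 3 (mod 4), a square root of 712 is 712^((1171+1)/4) = 712^293 mod 1171.
Repeated squaring: 712^2≡1072, 712^4≡433, 712^8≡129, 712^16≡247, 712^32≡117, 712^64≡808, 712^128≡617, 712^256≡114 (mod 1171).
712^293 = 712^(256+32+4+1) ≡ 65 (mod 1171).
Check: 65² = 4225 ≡ 712 (mod 1171). The two roots are 65 and 1106.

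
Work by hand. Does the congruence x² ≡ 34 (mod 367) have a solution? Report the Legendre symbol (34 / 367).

-1

Pull out 2: since 367 ≡ 7 (mod 8), (2/367) = +1.
Reciprocity: 17 ≡ 1 and 367 ≡ 3 (mod 4), so (17/367) = +(367/17).
Reduce top mod 17: now compute (10/17).
Pull out 2: since 17 ≡ 1 (mod 8), (2/17) = +1.
Reciprocity: 5 ≡ 1 and 17 ≡ 1 (mod 4), so (5/17) = +(17/5).
Reduce top mod 5: now compute (2/5).
Pull out 2: since 5 ≡ 5 (mod 8), (2/5) = -1.
Reached (1/5) = 1. Collecting the sign flips along the way, the symbol is -1.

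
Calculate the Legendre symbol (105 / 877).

Reciprocity: 105 ≡ 1 and 877 ≡ 1 (mod 4), so (105/877) = +(877/105).
Reduce top mod 105: now compute (37/105).
Reciprocity: 37 ≡ 1 and 105 ≡ 1 (mod 4), so (37/105) = +(105/37).
Reduce top mod 37: now compute (31/37).
Reciprocity: 31 ≡ 3 and 37 ≡ 1 (mod 4), so (31/37) = +(37/31).
Reduce top mod 31: now compute (6/31).
Pull out 2: since 31 ≡ 7 (mod 8), (2/31) = +1.
Reciprocity: 3 ≡ 3 and 31 ≡ 3 (mod 4), so (3/31) = −(31/3).
Reduce top mod 3: now compute (1/3).
Reached (1/3) = 1. Collecting the sign flips along the way, the symbol is -1.

-1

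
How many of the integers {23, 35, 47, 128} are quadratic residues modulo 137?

1

(23/137) = -1 → non-residue.
(35/137) = -1 → non-residue.
(47/137) = -1 → non-residue.
(128/137) = +1 → QR.
Total quadratic residues among the 4: 1.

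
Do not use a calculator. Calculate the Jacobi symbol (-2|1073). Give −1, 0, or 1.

1

First reduce: -2 ≡ 1071 (mod 1073).
Reciprocity: 1071 ≡ 3 and 1073 ≡ 1 (mod 4), so (1071/1073) = +(1073/1071).
Reduce top mod 1071: now compute (2/1071).
Pull out 2: since 1071 ≡ 7 (mod 8), (2/1071) = +1.
Reached (1/1071) = 1. Collecting the sign flips along the way, the symbol is +1.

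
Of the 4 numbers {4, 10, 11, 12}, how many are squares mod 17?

(4/17) = +1 → QR.
(10/17) = -1 → non-residue.
(11/17) = -1 → non-residue.
(12/17) = -1 → non-residue.
Total quadratic residues among the 4: 1.

1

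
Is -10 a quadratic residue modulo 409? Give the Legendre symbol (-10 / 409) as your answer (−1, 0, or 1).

1

First reduce: -10 ≡ 399 (mod 409).
Reciprocity: 399 ≡ 3 and 409 ≡ 1 (mod 4), so (399/409) = +(409/399).
Reduce top mod 399: now compute (10/399).
Pull out 2: since 399 ≡ 7 (mod 8), (2/399) = +1.
Reciprocity: 5 ≡ 1 and 399 ≡ 3 (mod 4), so (5/399) = +(399/5).
Reduce top mod 5: now compute (4/5).
Pull out 2^2: since 5 ≡ 5 (mod 8), (2/5) = -1, so (2/5)^2 = +1.
Reached (1/5) = 1. Collecting the sign flips along the way, the symbol is +1.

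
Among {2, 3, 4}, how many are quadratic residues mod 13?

(2/13) = -1 → non-residue.
(3/13) = +1 → QR.
(4/13) = +1 → QR.
Total quadratic residues among the 3: 2.

2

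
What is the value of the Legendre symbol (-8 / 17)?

1

Euler's criterion: (-8/17) ≡ 9^8 (mod 17).
9^2 ≡ 13 (mod 17)
9^4 ≡ 16 (mod 17)
9^8 ≡ 1 (mod 17)
9^8 = 9^(8) ≡ 1 (mod 17).
Result is 1, so (-8/17) = 1.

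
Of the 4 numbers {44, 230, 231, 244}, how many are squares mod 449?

(44/449) = +1 → QR.
(230/449) = +1 → QR.
(231/449) = -1 → non-residue.
(244/449) = +1 → QR.
Total quadratic residues among the 4: 3.

3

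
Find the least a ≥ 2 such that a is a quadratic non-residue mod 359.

7

(2/359) = +1, so 2 is a residue.
(3/359) = +1, so 3 is a residue.
(4/359) = +1, so 4 is a residue.
(5/359) = +1, so 5 is a residue.
(6/359) = +1, so 6 is a residue.
(7/359) = −1, so 7 is the smallest positive non-residue mod 359.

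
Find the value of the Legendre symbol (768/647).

First reduce: 768 ≡ 121 (mod 647).
Reciprocity: 121 ≡ 1 and 647 ≡ 3 (mod 4), so (121/647) = +(647/121).
Reduce top mod 121: now compute (42/121).
Pull out 2: since 121 ≡ 1 (mod 8), (2/121) = +1.
Reciprocity: 21 ≡ 1 and 121 ≡ 1 (mod 4), so (21/121) = +(121/21).
Reduce top mod 21: now compute (16/21).
Pull out 2^4: since 21 ≡ 5 (mod 8), (2/21) = -1, so (2/21)^4 = +1.
Reached (1/21) = 1. Collecting the sign flips along the way, the symbol is +1.

1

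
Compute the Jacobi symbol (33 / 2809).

Reciprocity: 33 ≡ 1 and 2809 ≡ 1 (mod 4), so (33/2809) = +(2809/33).
Reduce top mod 33: now compute (4/33).
Pull out 2^2: since 33 ≡ 1 (mod 8), (2/33) = +1, so (2/33)^2 = +1.
Reached (1/33) = 1. Collecting the sign flips along the way, the symbol is +1.

1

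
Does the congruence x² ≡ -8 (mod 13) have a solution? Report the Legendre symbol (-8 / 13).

-1

First reduce: -8 ≡ 5 (mod 13).
Reciprocity: 5 ≡ 1 and 13 ≡ 1 (mod 4), so (5/13) = +(13/5).
Reduce top mod 5: now compute (3/5).
Reciprocity: 3 ≡ 3 and 5 ≡ 1 (mod 4), so (3/5) = +(5/3).
Reduce top mod 3: now compute (2/3).
Pull out 2: since 3 ≡ 3 (mod 8), (2/3) = -1.
Reached (1/3) = 1. Collecting the sign flips along the way, the symbol is -1.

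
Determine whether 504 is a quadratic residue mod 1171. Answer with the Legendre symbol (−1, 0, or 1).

1

Euler's criterion: (504/1171) ≡ 504^585 (mod 1171).
504^2 ≡ 1080 (mod 1171)
504^4 ≡ 84 (mod 1171)
504^8 ≡ 30 (mod 1171)
504^16 ≡ 900 (mod 1171)
504^32 ≡ 839 (mod 1171)
504^64 ≡ 150 (mod 1171)
504^128 ≡ 251 (mod 1171)
504^256 ≡ 938 (mod 1171)
504^512 ≡ 423 (mod 1171)
504^585 = 504^(512+64+8+1) ≡ 1 (mod 1171).
Result is 1, so (504/1171) = 1.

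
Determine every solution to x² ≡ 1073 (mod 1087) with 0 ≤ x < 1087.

352, 735

Since 1087 ≡ 3 (mod 4), a square root of 1073 is 1073^((1087+1)/4) = 1073^272 mod 1087.
Repeated squaring: 1073^2≡196, 1073^4≡371, 1073^8≡679, 1073^16≡153, 1073^32≡582, 1073^64≡667, 1073^128≡306, 1073^256≡154 (mod 1087).
1073^272 = 1073^(256+16) ≡ 735 (mod 1087).
Check: 735² = 540225 ≡ 1073 (mod 1087). The two roots are 352 and 735.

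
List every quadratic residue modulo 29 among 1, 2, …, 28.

Square k = 1,…,14 (k and 29−k give the same square):
1²=1, 2²=4, 3²=9, 4²=16, 5²=25, 6²≡7, 7²≡20, 8²≡6, 9²≡23, 10²≡13, 11²≡5, 12²≡28, 13²≡24, 14²≡22 (mod 29).
So the quadratic residues mod 29 are {1, 4, 5, 6, 7, 9, 13, 16, 20, 22, 23, 24, 25, 28}.

1, 4, 5, 6, 7, 9, 13, 16, 20, 22, 23, 24, 25, 28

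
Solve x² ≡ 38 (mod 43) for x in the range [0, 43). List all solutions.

9, 34

Since 43 ≡ 3 (mod 4), a square root of 38 is 38^((43+1)/4) = 38^11 mod 43.
Repeated squaring: 38^2≡25, 38^4≡23, 38^8≡13 (mod 43).
38^11 = 38^(8+2+1) ≡ 9 (mod 43).
Check: 9² = 81 ≡ 38 (mod 43). The two roots are 9 and 34.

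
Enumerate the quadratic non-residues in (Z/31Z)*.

3 6 11 12 13 15 17 21 22 23 24 26 27 29 30

Square k = 1,…,15 (k and 31−k give the same square):
1²=1, 2²=4, 3²=9, 4²=16, 5²=25, 6²≡5, 7²≡18, 8²≡2, 9²≡19, 10²≡7, 11²≡28, 12²≡20, 13²≡14, 14²≡10, 15²≡8 (mod 31).
The residues are {1, 2, 4, 5, 7, 8, 9, 10, 14, 16, 18, 19, 20, 25, 28}; the non-residues are the remaining 15 nonzero classes.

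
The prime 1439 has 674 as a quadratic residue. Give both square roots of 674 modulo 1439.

Since 1439 ≡ 3 (mod 4), a square root of 674 is 674^((1439+1)/4) = 674^360 mod 1439.
Repeated squaring: 674^2≡991, 674^4≡683, 674^8≡253, 674^16≡693, 674^32≡1062, 674^64≡1107, 674^128≡860, 674^256≡1393 (mod 1439).
674^360 = 674^(256+64+32+8) ≡ 776 (mod 1439).
Check: 776² = 602176 ≡ 674 (mod 1439). The two roots are 663 and 776.

663, 776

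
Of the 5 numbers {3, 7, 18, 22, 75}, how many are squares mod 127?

(3/127) = -1 → non-residue.
(7/127) = -1 → non-residue.
(18/127) = +1 → QR.
(22/127) = +1 → QR.
(75/127) = -1 → non-residue.
Total quadratic residues among the 5: 2.

2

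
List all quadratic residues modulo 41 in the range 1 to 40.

1, 2, 4, 5, 8, 9, 10, 16, 18, 20, 21, 23, 25, 31, 32, 33, 36, 37, 39, 40

Square k = 1,…,20 (k and 41−k give the same square):
1²=1, 2²=4, 3²=9, 4²=16, 5²=25, 6²=36, 7²≡8, 8²≡23, 9²≡40, 10²≡18, 11²≡39, 12²≡21, 13²≡5, 14²≡32, 15²≡20, 16²≡10, 17²≡2, 18²≡37, 19²≡33, 20²≡31 (mod 41).
So the quadratic residues mod 41 are {1, 2, 4, 5, 8, 9, 10, 16, 18, 20, 21, 23, 25, 31, 32, 33, 36, 37, 39, 40}.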